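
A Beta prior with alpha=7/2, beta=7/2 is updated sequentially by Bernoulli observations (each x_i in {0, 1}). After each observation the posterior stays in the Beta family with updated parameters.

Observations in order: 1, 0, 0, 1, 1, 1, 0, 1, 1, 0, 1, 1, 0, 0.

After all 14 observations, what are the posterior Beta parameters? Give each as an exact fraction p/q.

obs 1: x=1 → posterior Beta(9/2, 7/2)
obs 2: x=0 → posterior Beta(9/2, 9/2)
obs 3: x=0 → posterior Beta(9/2, 11/2)
obs 4: x=1 → posterior Beta(11/2, 11/2)
obs 5: x=1 → posterior Beta(13/2, 11/2)
obs 6: x=1 → posterior Beta(15/2, 11/2)
obs 7: x=0 → posterior Beta(15/2, 13/2)
obs 8: x=1 → posterior Beta(17/2, 13/2)
obs 9: x=1 → posterior Beta(19/2, 13/2)
obs 10: x=0 → posterior Beta(19/2, 15/2)
obs 11: x=1 → posterior Beta(21/2, 15/2)
obs 12: x=1 → posterior Beta(23/2, 15/2)
obs 13: x=0 → posterior Beta(23/2, 17/2)
obs 14: x=0 → posterior Beta(23/2, 19/2)

alpha=23/2, beta=19/2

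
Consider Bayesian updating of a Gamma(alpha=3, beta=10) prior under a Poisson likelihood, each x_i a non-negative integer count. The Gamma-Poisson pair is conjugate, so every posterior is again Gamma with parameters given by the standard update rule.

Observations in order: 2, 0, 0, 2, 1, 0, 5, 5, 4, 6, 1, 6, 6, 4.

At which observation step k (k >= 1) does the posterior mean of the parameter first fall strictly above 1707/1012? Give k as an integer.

k = 13

obs 1: x=2 → posterior Gamma(5, 11)
obs 2: x=0 → posterior Gamma(5, 12)
obs 3: x=0 → posterior Gamma(5, 13)
obs 4: x=2 → posterior Gamma(7, 14)
obs 5: x=1 → posterior Gamma(8, 15)
obs 6: x=0 → posterior Gamma(8, 16)
obs 7: x=5 → posterior Gamma(13, 17)
obs 8: x=5 → posterior Gamma(18, 18)
obs 9: x=4 → posterior Gamma(22, 19)
obs 10: x=6 → posterior Gamma(28, 20)
obs 11: x=1 → posterior Gamma(29, 21)
obs 12: x=6 → posterior Gamma(35, 22)
obs 13: x=6 → posterior Gamma(41, 23)
obs 14: x=4 → posterior Gamma(45, 24)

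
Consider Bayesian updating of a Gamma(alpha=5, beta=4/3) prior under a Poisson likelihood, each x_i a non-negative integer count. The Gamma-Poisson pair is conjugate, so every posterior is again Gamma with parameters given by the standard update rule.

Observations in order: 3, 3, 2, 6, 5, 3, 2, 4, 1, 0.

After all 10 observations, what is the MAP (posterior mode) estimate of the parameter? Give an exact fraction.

99/34

obs 1: x=3 → posterior Gamma(8, 7/3)
obs 2: x=3 → posterior Gamma(11, 10/3)
obs 3: x=2 → posterior Gamma(13, 13/3)
obs 4: x=6 → posterior Gamma(19, 16/3)
obs 5: x=5 → posterior Gamma(24, 19/3)
obs 6: x=3 → posterior Gamma(27, 22/3)
obs 7: x=2 → posterior Gamma(29, 25/3)
obs 8: x=4 → posterior Gamma(33, 28/3)
obs 9: x=1 → posterior Gamma(34, 31/3)
obs 10: x=0 → posterior Gamma(34, 34/3)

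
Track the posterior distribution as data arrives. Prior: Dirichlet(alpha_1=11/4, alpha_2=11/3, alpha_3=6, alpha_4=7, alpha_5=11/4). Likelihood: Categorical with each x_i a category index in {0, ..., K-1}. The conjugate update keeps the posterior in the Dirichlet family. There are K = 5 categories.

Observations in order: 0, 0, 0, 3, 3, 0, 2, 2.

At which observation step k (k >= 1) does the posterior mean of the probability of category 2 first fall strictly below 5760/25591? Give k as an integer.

obs 1: x=0 → posterior Dirichlet(15/4, 11/3, 6, 7, 11/4)
obs 2: x=0 → posterior Dirichlet(19/4, 11/3, 6, 7, 11/4)
obs 3: x=0 → posterior Dirichlet(23/4, 11/3, 6, 7, 11/4)
obs 4: x=3 → posterior Dirichlet(23/4, 11/3, 6, 8, 11/4)
obs 5: x=3 → posterior Dirichlet(23/4, 11/3, 6, 9, 11/4)
obs 6: x=0 → posterior Dirichlet(27/4, 11/3, 6, 9, 11/4)
obs 7: x=2 → posterior Dirichlet(27/4, 11/3, 7, 9, 11/4)
obs 8: x=2 → posterior Dirichlet(27/4, 11/3, 8, 9, 11/4)

k = 5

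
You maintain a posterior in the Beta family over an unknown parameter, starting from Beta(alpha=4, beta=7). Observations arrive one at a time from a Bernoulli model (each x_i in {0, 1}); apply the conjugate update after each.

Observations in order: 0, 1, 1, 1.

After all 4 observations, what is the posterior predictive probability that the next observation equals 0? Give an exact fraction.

obs 1: x=0 → posterior Beta(4, 8)
obs 2: x=1 → posterior Beta(5, 8)
obs 3: x=1 → posterior Beta(6, 8)
obs 4: x=1 → posterior Beta(7, 8)

8/15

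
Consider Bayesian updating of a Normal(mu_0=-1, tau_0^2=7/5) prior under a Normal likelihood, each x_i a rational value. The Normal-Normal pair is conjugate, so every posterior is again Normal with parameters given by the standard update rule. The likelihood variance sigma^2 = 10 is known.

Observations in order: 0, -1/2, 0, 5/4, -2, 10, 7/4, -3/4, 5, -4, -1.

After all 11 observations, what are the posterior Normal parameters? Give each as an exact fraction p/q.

obs 1: x=0 → posterior Normal(-50/57, 70/57)
obs 2: x=-1/2 → posterior Normal(-107/128, 35/32)
obs 3: x=0 → posterior Normal(-107/142, 70/71)
obs 4: x=5/4 → posterior Normal(-179/312, 35/39)
obs 5: x=-2 → posterior Normal(-47/68, 14/17)
obs 6: x=10 → posterior Normal(45/368, 35/46)
obs 7: x=7/4 → posterior Normal(47/198, 70/99)
obs 8: x=-3/4 → posterior Normal(73/424, 35/53)
obs 9: x=5 → posterior Normal(213/452, 70/113)
obs 10: x=-4 → posterior Normal(101/480, 7/12)
obs 11: x=-1 → posterior Normal(73/508, 70/127)

mu_0=73/508, tau_0^2=70/127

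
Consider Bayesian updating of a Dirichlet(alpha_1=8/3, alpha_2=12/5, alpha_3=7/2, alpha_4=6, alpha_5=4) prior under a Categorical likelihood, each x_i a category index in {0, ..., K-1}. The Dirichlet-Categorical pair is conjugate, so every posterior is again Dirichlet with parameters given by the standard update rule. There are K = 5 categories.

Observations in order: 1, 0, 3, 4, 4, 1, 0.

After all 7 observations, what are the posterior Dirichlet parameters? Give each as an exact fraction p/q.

alpha_1=14/3, alpha_2=22/5, alpha_3=7/2, alpha_4=7, alpha_5=6

obs 1: x=1 → posterior Dirichlet(8/3, 17/5, 7/2, 6, 4)
obs 2: x=0 → posterior Dirichlet(11/3, 17/5, 7/2, 6, 4)
obs 3: x=3 → posterior Dirichlet(11/3, 17/5, 7/2, 7, 4)
obs 4: x=4 → posterior Dirichlet(11/3, 17/5, 7/2, 7, 5)
obs 5: x=4 → posterior Dirichlet(11/3, 17/5, 7/2, 7, 6)
obs 6: x=1 → posterior Dirichlet(11/3, 22/5, 7/2, 7, 6)
obs 7: x=0 → posterior Dirichlet(14/3, 22/5, 7/2, 7, 6)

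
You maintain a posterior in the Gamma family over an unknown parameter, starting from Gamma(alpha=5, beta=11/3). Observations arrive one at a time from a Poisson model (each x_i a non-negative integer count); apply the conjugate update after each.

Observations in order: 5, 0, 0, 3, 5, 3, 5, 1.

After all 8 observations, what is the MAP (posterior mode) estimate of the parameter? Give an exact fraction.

obs 1: x=5 → posterior Gamma(10, 14/3)
obs 2: x=0 → posterior Gamma(10, 17/3)
obs 3: x=0 → posterior Gamma(10, 20/3)
obs 4: x=3 → posterior Gamma(13, 23/3)
obs 5: x=5 → posterior Gamma(18, 26/3)
obs 6: x=3 → posterior Gamma(21, 29/3)
obs 7: x=5 → posterior Gamma(26, 32/3)
obs 8: x=1 → posterior Gamma(27, 35/3)

78/35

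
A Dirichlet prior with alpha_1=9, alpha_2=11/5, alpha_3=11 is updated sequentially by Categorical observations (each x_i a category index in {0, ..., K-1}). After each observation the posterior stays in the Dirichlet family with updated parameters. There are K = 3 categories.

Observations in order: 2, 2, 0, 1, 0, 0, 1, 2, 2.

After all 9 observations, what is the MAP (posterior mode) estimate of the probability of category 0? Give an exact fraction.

obs 1: x=2 → posterior Dirichlet(9, 11/5, 12)
obs 2: x=2 → posterior Dirichlet(9, 11/5, 13)
obs 3: x=0 → posterior Dirichlet(10, 11/5, 13)
obs 4: x=1 → posterior Dirichlet(10, 16/5, 13)
obs 5: x=0 → posterior Dirichlet(11, 16/5, 13)
obs 6: x=0 → posterior Dirichlet(12, 16/5, 13)
obs 7: x=1 → posterior Dirichlet(12, 21/5, 13)
obs 8: x=2 → posterior Dirichlet(12, 21/5, 14)
obs 9: x=2 → posterior Dirichlet(12, 21/5, 15)

55/141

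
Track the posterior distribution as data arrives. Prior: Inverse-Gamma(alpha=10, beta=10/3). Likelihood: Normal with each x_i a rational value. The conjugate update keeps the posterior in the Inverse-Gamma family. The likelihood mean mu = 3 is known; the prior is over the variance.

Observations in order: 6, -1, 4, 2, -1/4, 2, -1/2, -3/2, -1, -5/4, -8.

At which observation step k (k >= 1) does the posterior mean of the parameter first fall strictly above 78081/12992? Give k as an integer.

k = 11

obs 1: x=6 → posterior Inverse-Gamma(21/2, 47/6)
obs 2: x=-1 → posterior Inverse-Gamma(11, 95/6)
obs 3: x=4 → posterior Inverse-Gamma(23/2, 49/3)
obs 4: x=2 → posterior Inverse-Gamma(12, 101/6)
obs 5: x=-1/4 → posterior Inverse-Gamma(25/2, 2123/96)
obs 6: x=2 → posterior Inverse-Gamma(13, 2171/96)
obs 7: x=-1/2 → posterior Inverse-Gamma(27/2, 2759/96)
obs 8: x=-3/2 → posterior Inverse-Gamma(14, 3731/96)
obs 9: x=-1 → posterior Inverse-Gamma(29/2, 4499/96)
obs 10: x=-5/4 → posterior Inverse-Gamma(15, 2683/48)
obs 11: x=-8 → posterior Inverse-Gamma(31/2, 5587/48)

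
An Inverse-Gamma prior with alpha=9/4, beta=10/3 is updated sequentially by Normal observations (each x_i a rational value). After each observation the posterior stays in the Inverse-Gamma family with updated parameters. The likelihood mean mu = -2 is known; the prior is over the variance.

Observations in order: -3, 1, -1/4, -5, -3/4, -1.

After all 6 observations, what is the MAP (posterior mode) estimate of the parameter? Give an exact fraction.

obs 1: x=-3 → posterior Inverse-Gamma(11/4, 23/6)
obs 2: x=1 → posterior Inverse-Gamma(13/4, 25/3)
obs 3: x=-1/4 → posterior Inverse-Gamma(15/4, 947/96)
obs 4: x=-5 → posterior Inverse-Gamma(17/4, 1379/96)
obs 5: x=-3/4 → posterior Inverse-Gamma(19/4, 727/48)
obs 6: x=-1 → posterior Inverse-Gamma(21/4, 751/48)

751/300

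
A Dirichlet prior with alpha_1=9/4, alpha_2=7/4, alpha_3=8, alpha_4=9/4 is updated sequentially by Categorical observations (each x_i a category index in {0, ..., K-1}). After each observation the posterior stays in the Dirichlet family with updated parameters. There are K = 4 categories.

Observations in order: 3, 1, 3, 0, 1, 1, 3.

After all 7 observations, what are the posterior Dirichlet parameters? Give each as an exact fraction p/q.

alpha_1=13/4, alpha_2=19/4, alpha_3=8, alpha_4=21/4

obs 1: x=3 → posterior Dirichlet(9/4, 7/4, 8, 13/4)
obs 2: x=1 → posterior Dirichlet(9/4, 11/4, 8, 13/4)
obs 3: x=3 → posterior Dirichlet(9/4, 11/4, 8, 17/4)
obs 4: x=0 → posterior Dirichlet(13/4, 11/4, 8, 17/4)
obs 5: x=1 → posterior Dirichlet(13/4, 15/4, 8, 17/4)
obs 6: x=1 → posterior Dirichlet(13/4, 19/4, 8, 17/4)
obs 7: x=3 → posterior Dirichlet(13/4, 19/4, 8, 21/4)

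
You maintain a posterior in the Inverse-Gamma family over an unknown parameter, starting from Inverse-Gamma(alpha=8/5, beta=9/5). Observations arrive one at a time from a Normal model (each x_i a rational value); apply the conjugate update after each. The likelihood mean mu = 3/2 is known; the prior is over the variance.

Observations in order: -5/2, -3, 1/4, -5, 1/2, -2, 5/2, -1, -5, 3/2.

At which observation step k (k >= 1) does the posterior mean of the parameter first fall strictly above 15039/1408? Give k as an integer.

obs 1: x=-5/2 → posterior Inverse-Gamma(21/10, 49/5)
obs 2: x=-3 → posterior Inverse-Gamma(13/5, 797/40)
obs 3: x=1/4 → posterior Inverse-Gamma(31/10, 3313/160)
obs 4: x=-5 → posterior Inverse-Gamma(18/5, 6693/160)
obs 5: x=1/2 → posterior Inverse-Gamma(41/10, 6773/160)
obs 6: x=-2 → posterior Inverse-Gamma(23/5, 7753/160)
obs 7: x=5/2 → posterior Inverse-Gamma(51/10, 7833/160)
obs 8: x=-1 → posterior Inverse-Gamma(28/5, 8333/160)
obs 9: x=-5 → posterior Inverse-Gamma(61/10, 11713/160)
obs 10: x=3/2 → posterior Inverse-Gamma(33/5, 11713/160)

k = 2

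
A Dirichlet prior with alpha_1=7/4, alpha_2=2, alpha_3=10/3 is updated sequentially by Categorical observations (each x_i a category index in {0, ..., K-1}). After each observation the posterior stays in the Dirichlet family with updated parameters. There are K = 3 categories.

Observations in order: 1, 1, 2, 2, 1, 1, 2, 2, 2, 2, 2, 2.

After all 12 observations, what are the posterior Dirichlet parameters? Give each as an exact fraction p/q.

obs 1: x=1 → posterior Dirichlet(7/4, 3, 10/3)
obs 2: x=1 → posterior Dirichlet(7/4, 4, 10/3)
obs 3: x=2 → posterior Dirichlet(7/4, 4, 13/3)
obs 4: x=2 → posterior Dirichlet(7/4, 4, 16/3)
obs 5: x=1 → posterior Dirichlet(7/4, 5, 16/3)
obs 6: x=1 → posterior Dirichlet(7/4, 6, 16/3)
obs 7: x=2 → posterior Dirichlet(7/4, 6, 19/3)
obs 8: x=2 → posterior Dirichlet(7/4, 6, 22/3)
obs 9: x=2 → posterior Dirichlet(7/4, 6, 25/3)
obs 10: x=2 → posterior Dirichlet(7/4, 6, 28/3)
obs 11: x=2 → posterior Dirichlet(7/4, 6, 31/3)
obs 12: x=2 → posterior Dirichlet(7/4, 6, 34/3)

alpha_1=7/4, alpha_2=6, alpha_3=34/3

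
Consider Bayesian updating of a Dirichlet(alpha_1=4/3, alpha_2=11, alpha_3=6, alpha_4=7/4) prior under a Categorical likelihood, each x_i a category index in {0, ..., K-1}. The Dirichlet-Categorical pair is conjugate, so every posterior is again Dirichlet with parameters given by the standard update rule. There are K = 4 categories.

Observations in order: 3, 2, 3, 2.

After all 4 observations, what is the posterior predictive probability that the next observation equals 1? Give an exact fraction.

obs 1: x=3 → posterior Dirichlet(4/3, 11, 6, 11/4)
obs 2: x=2 → posterior Dirichlet(4/3, 11, 7, 11/4)
obs 3: x=3 → posterior Dirichlet(4/3, 11, 7, 15/4)
obs 4: x=2 → posterior Dirichlet(4/3, 11, 8, 15/4)

132/289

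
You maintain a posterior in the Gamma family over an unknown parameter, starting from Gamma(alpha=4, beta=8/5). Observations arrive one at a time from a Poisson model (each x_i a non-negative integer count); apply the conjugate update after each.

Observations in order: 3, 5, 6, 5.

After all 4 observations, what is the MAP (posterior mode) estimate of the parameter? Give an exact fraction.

obs 1: x=3 → posterior Gamma(7, 13/5)
obs 2: x=5 → posterior Gamma(12, 18/5)
obs 3: x=6 → posterior Gamma(18, 23/5)
obs 4: x=5 → posterior Gamma(23, 28/5)

55/14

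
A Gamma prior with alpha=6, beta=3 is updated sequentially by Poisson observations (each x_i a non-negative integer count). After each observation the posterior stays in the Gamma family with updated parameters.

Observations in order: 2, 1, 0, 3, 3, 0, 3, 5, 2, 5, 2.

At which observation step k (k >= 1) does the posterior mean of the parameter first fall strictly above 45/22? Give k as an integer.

obs 1: x=2 → posterior Gamma(8, 4)
obs 2: x=1 → posterior Gamma(9, 5)
obs 3: x=0 → posterior Gamma(9, 6)
obs 4: x=3 → posterior Gamma(12, 7)
obs 5: x=3 → posterior Gamma(15, 8)
obs 6: x=0 → posterior Gamma(15, 9)
obs 7: x=3 → posterior Gamma(18, 10)
obs 8: x=5 → posterior Gamma(23, 11)
obs 9: x=2 → posterior Gamma(25, 12)
obs 10: x=5 → posterior Gamma(30, 13)
obs 11: x=2 → posterior Gamma(32, 14)

k = 8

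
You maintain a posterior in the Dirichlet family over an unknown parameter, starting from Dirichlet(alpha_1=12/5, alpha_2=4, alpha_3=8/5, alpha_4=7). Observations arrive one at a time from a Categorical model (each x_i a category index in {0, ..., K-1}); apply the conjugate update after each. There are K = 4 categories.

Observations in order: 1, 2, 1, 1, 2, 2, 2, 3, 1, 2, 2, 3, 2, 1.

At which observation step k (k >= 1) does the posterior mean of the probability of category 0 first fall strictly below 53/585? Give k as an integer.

k = 12

obs 1: x=1 → posterior Dirichlet(12/5, 5, 8/5, 7)
obs 2: x=2 → posterior Dirichlet(12/5, 5, 13/5, 7)
obs 3: x=1 → posterior Dirichlet(12/5, 6, 13/5, 7)
obs 4: x=1 → posterior Dirichlet(12/5, 7, 13/5, 7)
obs 5: x=2 → posterior Dirichlet(12/5, 7, 18/5, 7)
obs 6: x=2 → posterior Dirichlet(12/5, 7, 23/5, 7)
obs 7: x=2 → posterior Dirichlet(12/5, 7, 28/5, 7)
obs 8: x=3 → posterior Dirichlet(12/5, 7, 28/5, 8)
obs 9: x=1 → posterior Dirichlet(12/5, 8, 28/5, 8)
obs 10: x=2 → posterior Dirichlet(12/5, 8, 33/5, 8)
obs 11: x=2 → posterior Dirichlet(12/5, 8, 38/5, 8)
obs 12: x=3 → posterior Dirichlet(12/5, 8, 38/5, 9)
obs 13: x=2 → posterior Dirichlet(12/5, 8, 43/5, 9)
obs 14: x=1 → posterior Dirichlet(12/5, 9, 43/5, 9)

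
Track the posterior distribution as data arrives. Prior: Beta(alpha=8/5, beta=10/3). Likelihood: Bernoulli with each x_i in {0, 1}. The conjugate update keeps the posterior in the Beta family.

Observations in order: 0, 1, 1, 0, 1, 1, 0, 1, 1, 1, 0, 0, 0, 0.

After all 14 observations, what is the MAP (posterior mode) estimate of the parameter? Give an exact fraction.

57/127

obs 1: x=0 → posterior Beta(8/5, 13/3)
obs 2: x=1 → posterior Beta(13/5, 13/3)
obs 3: x=1 → posterior Beta(18/5, 13/3)
obs 4: x=0 → posterior Beta(18/5, 16/3)
obs 5: x=1 → posterior Beta(23/5, 16/3)
obs 6: x=1 → posterior Beta(28/5, 16/3)
obs 7: x=0 → posterior Beta(28/5, 19/3)
obs 8: x=1 → posterior Beta(33/5, 19/3)
obs 9: x=1 → posterior Beta(38/5, 19/3)
obs 10: x=1 → posterior Beta(43/5, 19/3)
obs 11: x=0 → posterior Beta(43/5, 22/3)
obs 12: x=0 → posterior Beta(43/5, 25/3)
obs 13: x=0 → posterior Beta(43/5, 28/3)
obs 14: x=0 → posterior Beta(43/5, 31/3)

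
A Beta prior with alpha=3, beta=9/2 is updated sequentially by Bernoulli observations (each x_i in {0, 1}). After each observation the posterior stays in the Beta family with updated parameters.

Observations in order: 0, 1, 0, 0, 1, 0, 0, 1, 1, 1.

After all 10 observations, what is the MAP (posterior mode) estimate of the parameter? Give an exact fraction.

14/31

obs 1: x=0 → posterior Beta(3, 11/2)
obs 2: x=1 → posterior Beta(4, 11/2)
obs 3: x=0 → posterior Beta(4, 13/2)
obs 4: x=0 → posterior Beta(4, 15/2)
obs 5: x=1 → posterior Beta(5, 15/2)
obs 6: x=0 → posterior Beta(5, 17/2)
obs 7: x=0 → posterior Beta(5, 19/2)
obs 8: x=1 → posterior Beta(6, 19/2)
obs 9: x=1 → posterior Beta(7, 19/2)
obs 10: x=1 → posterior Beta(8, 19/2)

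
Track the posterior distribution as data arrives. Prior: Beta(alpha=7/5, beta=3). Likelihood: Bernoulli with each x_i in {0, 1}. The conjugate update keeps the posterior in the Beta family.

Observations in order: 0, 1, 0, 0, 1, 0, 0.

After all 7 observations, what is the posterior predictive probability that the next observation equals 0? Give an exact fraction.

40/57

obs 1: x=0 → posterior Beta(7/5, 4)
obs 2: x=1 → posterior Beta(12/5, 4)
obs 3: x=0 → posterior Beta(12/5, 5)
obs 4: x=0 → posterior Beta(12/5, 6)
obs 5: x=1 → posterior Beta(17/5, 6)
obs 6: x=0 → posterior Beta(17/5, 7)
obs 7: x=0 → posterior Beta(17/5, 8)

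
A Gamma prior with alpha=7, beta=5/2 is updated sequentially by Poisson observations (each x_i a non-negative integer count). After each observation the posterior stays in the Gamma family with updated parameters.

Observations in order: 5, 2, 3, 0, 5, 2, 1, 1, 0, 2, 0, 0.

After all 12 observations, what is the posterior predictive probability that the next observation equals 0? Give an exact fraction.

88540901833145211536614766025207452637361/572964121067545096123347421337293637543041

obs 1: x=5 → posterior Gamma(12, 7/2)
obs 2: x=2 → posterior Gamma(14, 9/2)
obs 3: x=3 → posterior Gamma(17, 11/2)
obs 4: x=0 → posterior Gamma(17, 13/2)
obs 5: x=5 → posterior Gamma(22, 15/2)
obs 6: x=2 → posterior Gamma(24, 17/2)
obs 7: x=1 → posterior Gamma(25, 19/2)
obs 8: x=1 → posterior Gamma(26, 21/2)
obs 9: x=0 → posterior Gamma(26, 23/2)
obs 10: x=2 → posterior Gamma(28, 25/2)
obs 11: x=0 → posterior Gamma(28, 27/2)
obs 12: x=0 → posterior Gamma(28, 29/2)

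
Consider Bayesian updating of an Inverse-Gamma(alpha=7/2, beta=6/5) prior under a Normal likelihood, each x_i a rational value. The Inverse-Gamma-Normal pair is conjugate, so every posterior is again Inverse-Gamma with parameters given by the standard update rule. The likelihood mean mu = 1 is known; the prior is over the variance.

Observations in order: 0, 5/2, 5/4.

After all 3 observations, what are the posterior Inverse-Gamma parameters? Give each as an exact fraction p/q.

alpha=5, beta=457/160

obs 1: x=0 → posterior Inverse-Gamma(4, 17/10)
obs 2: x=5/2 → posterior Inverse-Gamma(9/2, 113/40)
obs 3: x=5/4 → posterior Inverse-Gamma(5, 457/160)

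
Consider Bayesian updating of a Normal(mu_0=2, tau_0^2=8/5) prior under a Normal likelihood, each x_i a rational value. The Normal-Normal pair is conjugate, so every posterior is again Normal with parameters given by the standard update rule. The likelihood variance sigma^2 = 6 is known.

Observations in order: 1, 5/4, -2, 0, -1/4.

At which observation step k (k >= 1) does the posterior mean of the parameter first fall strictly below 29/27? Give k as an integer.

k = 4

obs 1: x=1 → posterior Normal(34/19, 24/19)
obs 2: x=5/4 → posterior Normal(39/23, 24/23)
obs 3: x=-2 → posterior Normal(31/27, 8/9)
obs 4: x=0 → posterior Normal(1, 24/31)
obs 5: x=-1/4 → posterior Normal(6/7, 24/35)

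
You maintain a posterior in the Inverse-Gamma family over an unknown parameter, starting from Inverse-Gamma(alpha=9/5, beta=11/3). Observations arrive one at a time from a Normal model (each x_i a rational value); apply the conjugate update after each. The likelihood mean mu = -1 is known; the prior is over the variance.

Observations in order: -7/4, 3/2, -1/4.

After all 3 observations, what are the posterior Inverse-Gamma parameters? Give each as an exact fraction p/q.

obs 1: x=-7/4 → posterior Inverse-Gamma(23/10, 379/96)
obs 2: x=3/2 → posterior Inverse-Gamma(14/5, 679/96)
obs 3: x=-1/4 → posterior Inverse-Gamma(33/10, 353/48)

alpha=33/10, beta=353/48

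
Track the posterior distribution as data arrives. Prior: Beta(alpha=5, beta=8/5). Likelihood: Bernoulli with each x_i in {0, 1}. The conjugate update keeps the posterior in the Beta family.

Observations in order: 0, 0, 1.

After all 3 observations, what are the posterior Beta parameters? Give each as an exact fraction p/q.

alpha=6, beta=18/5

obs 1: x=0 → posterior Beta(5, 13/5)
obs 2: x=0 → posterior Beta(5, 18/5)
obs 3: x=1 → posterior Beta(6, 18/5)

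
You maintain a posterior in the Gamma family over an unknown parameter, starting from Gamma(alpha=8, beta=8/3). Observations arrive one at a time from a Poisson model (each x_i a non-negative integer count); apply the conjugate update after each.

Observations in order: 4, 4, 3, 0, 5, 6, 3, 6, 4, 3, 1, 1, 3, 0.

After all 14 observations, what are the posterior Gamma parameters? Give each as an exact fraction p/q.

obs 1: x=4 → posterior Gamma(12, 11/3)
obs 2: x=4 → posterior Gamma(16, 14/3)
obs 3: x=3 → posterior Gamma(19, 17/3)
obs 4: x=0 → posterior Gamma(19, 20/3)
obs 5: x=5 → posterior Gamma(24, 23/3)
obs 6: x=6 → posterior Gamma(30, 26/3)
obs 7: x=3 → posterior Gamma(33, 29/3)
obs 8: x=6 → posterior Gamma(39, 32/3)
obs 9: x=4 → posterior Gamma(43, 35/3)
obs 10: x=3 → posterior Gamma(46, 38/3)
obs 11: x=1 → posterior Gamma(47, 41/3)
obs 12: x=1 → posterior Gamma(48, 44/3)
obs 13: x=3 → posterior Gamma(51, 47/3)
obs 14: x=0 → posterior Gamma(51, 50/3)

alpha=51, beta=50/3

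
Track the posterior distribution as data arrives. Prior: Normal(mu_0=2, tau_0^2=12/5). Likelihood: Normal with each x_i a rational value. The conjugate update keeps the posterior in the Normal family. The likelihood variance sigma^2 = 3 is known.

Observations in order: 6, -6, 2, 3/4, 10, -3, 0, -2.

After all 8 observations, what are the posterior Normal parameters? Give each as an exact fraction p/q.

mu_0=41/37, tau_0^2=12/37

obs 1: x=6 → posterior Normal(34/9, 4/3)
obs 2: x=-6 → posterior Normal(10/13, 12/13)
obs 3: x=2 → posterior Normal(18/17, 12/17)
obs 4: x=3/4 → posterior Normal(1, 4/7)
obs 5: x=10 → posterior Normal(61/25, 12/25)
obs 6: x=-3 → posterior Normal(49/29, 12/29)
obs 7: x=0 → posterior Normal(49/33, 4/11)
obs 8: x=-2 → posterior Normal(41/37, 12/37)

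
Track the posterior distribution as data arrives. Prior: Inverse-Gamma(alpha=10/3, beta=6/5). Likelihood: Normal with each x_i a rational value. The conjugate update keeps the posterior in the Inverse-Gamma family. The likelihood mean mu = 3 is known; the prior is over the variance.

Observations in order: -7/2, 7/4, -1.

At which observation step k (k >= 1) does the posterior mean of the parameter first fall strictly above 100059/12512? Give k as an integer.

k = 3

obs 1: x=-7/2 → posterior Inverse-Gamma(23/6, 893/40)
obs 2: x=7/4 → posterior Inverse-Gamma(13/3, 3697/160)
obs 3: x=-1 → posterior Inverse-Gamma(29/6, 4977/160)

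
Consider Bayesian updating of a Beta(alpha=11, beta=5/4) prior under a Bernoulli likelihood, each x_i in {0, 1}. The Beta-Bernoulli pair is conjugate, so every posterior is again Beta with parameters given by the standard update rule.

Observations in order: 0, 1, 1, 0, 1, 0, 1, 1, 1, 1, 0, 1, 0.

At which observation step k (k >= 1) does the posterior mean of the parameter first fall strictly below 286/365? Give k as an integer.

k = 6

obs 1: x=0 → posterior Beta(11, 9/4)
obs 2: x=1 → posterior Beta(12, 9/4)
obs 3: x=1 → posterior Beta(13, 9/4)
obs 4: x=0 → posterior Beta(13, 13/4)
obs 5: x=1 → posterior Beta(14, 13/4)
obs 6: x=0 → posterior Beta(14, 17/4)
obs 7: x=1 → posterior Beta(15, 17/4)
obs 8: x=1 → posterior Beta(16, 17/4)
obs 9: x=1 → posterior Beta(17, 17/4)
obs 10: x=1 → posterior Beta(18, 17/4)
obs 11: x=0 → posterior Beta(18, 21/4)
obs 12: x=1 → posterior Beta(19, 21/4)
obs 13: x=0 → posterior Beta(19, 25/4)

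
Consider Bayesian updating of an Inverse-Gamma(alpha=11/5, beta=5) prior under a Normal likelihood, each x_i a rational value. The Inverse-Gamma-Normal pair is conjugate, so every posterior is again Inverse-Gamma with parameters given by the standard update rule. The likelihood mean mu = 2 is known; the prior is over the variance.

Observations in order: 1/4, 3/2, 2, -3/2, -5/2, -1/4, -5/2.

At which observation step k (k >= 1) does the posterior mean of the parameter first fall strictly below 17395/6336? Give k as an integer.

k = 3

obs 1: x=1/4 → posterior Inverse-Gamma(27/10, 209/32)
obs 2: x=3/2 → posterior Inverse-Gamma(16/5, 213/32)
obs 3: x=2 → posterior Inverse-Gamma(37/10, 213/32)
obs 4: x=-3/2 → posterior Inverse-Gamma(21/5, 409/32)
obs 5: x=-5/2 → posterior Inverse-Gamma(47/10, 733/32)
obs 6: x=-1/4 → posterior Inverse-Gamma(26/5, 407/16)
obs 7: x=-5/2 → posterior Inverse-Gamma(57/10, 569/16)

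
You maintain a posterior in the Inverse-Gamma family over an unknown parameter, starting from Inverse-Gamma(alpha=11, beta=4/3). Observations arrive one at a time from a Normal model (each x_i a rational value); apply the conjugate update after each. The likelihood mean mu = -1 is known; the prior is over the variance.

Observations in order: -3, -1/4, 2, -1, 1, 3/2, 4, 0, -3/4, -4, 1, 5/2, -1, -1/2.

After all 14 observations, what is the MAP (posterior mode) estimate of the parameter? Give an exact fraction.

obs 1: x=-3 → posterior Inverse-Gamma(23/2, 10/3)
obs 2: x=-1/4 → posterior Inverse-Gamma(12, 347/96)
obs 3: x=2 → posterior Inverse-Gamma(25/2, 779/96)
obs 4: x=-1 → posterior Inverse-Gamma(13, 779/96)
obs 5: x=1 → posterior Inverse-Gamma(27/2, 971/96)
obs 6: x=3/2 → posterior Inverse-Gamma(14, 1271/96)
obs 7: x=4 → posterior Inverse-Gamma(29/2, 2471/96)
obs 8: x=0 → posterior Inverse-Gamma(15, 2519/96)
obs 9: x=-3/4 → posterior Inverse-Gamma(31/2, 1261/48)
obs 10: x=-4 → posterior Inverse-Gamma(16, 1477/48)
obs 11: x=1 → posterior Inverse-Gamma(33/2, 1573/48)
obs 12: x=5/2 → posterior Inverse-Gamma(17, 1867/48)
obs 13: x=-1 → posterior Inverse-Gamma(35/2, 1867/48)
obs 14: x=-1/2 → posterior Inverse-Gamma(18, 1873/48)

1873/912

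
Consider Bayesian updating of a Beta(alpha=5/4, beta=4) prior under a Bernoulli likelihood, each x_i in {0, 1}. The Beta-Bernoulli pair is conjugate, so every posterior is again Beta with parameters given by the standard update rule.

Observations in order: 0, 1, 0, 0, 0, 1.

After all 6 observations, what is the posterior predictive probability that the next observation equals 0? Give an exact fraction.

32/45

obs 1: x=0 → posterior Beta(5/4, 5)
obs 2: x=1 → posterior Beta(9/4, 5)
obs 3: x=0 → posterior Beta(9/4, 6)
obs 4: x=0 → posterior Beta(9/4, 7)
obs 5: x=0 → posterior Beta(9/4, 8)
obs 6: x=1 → posterior Beta(13/4, 8)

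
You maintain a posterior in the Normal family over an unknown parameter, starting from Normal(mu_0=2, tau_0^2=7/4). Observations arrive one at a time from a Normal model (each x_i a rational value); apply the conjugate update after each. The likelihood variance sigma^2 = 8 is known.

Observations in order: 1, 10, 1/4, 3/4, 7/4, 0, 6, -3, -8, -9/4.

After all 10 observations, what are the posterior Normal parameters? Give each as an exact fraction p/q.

mu_0=73/68, tau_0^2=28/51

obs 1: x=1 → posterior Normal(71/39, 56/39)
obs 2: x=10 → posterior Normal(141/46, 28/23)
obs 3: x=1/4 → posterior Normal(571/212, 56/53)
obs 4: x=3/4 → posterior Normal(37/15, 14/15)
obs 5: x=7/4 → posterior Normal(641/268, 56/67)
obs 6: x=0 → posterior Normal(641/296, 28/37)
obs 7: x=6 → posterior Normal(809/324, 56/81)
obs 8: x=-3 → posterior Normal(725/352, 7/11)
obs 9: x=-8 → posterior Normal(501/380, 56/95)
obs 10: x=-9/4 → posterior Normal(73/68, 28/51)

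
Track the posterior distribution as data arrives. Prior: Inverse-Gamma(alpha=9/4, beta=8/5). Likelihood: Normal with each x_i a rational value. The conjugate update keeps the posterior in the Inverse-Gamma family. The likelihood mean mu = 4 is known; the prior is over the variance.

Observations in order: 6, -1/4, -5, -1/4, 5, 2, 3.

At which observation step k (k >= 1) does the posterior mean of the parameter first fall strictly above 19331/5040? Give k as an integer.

k = 2

obs 1: x=6 → posterior Inverse-Gamma(11/4, 18/5)
obs 2: x=-1/4 → posterior Inverse-Gamma(13/4, 2021/160)
obs 3: x=-5 → posterior Inverse-Gamma(15/4, 8501/160)
obs 4: x=-1/4 → posterior Inverse-Gamma(17/4, 4973/80)
obs 5: x=5 → posterior Inverse-Gamma(19/4, 5013/80)
obs 6: x=2 → posterior Inverse-Gamma(21/4, 5173/80)
obs 7: x=3 → posterior Inverse-Gamma(23/4, 5213/80)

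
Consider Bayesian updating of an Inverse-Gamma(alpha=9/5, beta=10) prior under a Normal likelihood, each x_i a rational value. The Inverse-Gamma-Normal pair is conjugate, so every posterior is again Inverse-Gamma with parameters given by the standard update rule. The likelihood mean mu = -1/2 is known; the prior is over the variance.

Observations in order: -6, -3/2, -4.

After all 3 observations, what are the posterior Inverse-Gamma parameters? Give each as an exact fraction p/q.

alpha=33/10, beta=127/4

obs 1: x=-6 → posterior Inverse-Gamma(23/10, 201/8)
obs 2: x=-3/2 → posterior Inverse-Gamma(14/5, 205/8)
obs 3: x=-4 → posterior Inverse-Gamma(33/10, 127/4)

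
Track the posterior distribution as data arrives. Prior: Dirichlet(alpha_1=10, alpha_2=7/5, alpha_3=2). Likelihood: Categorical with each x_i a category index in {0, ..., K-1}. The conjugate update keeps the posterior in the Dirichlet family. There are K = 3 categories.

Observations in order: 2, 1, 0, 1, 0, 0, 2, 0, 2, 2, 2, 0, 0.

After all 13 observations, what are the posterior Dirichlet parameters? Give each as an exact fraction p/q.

obs 1: x=2 → posterior Dirichlet(10, 7/5, 3)
obs 2: x=1 → posterior Dirichlet(10, 12/5, 3)
obs 3: x=0 → posterior Dirichlet(11, 12/5, 3)
obs 4: x=1 → posterior Dirichlet(11, 17/5, 3)
obs 5: x=0 → posterior Dirichlet(12, 17/5, 3)
obs 6: x=0 → posterior Dirichlet(13, 17/5, 3)
obs 7: x=2 → posterior Dirichlet(13, 17/5, 4)
obs 8: x=0 → posterior Dirichlet(14, 17/5, 4)
obs 9: x=2 → posterior Dirichlet(14, 17/5, 5)
obs 10: x=2 → posterior Dirichlet(14, 17/5, 6)
obs 11: x=2 → posterior Dirichlet(14, 17/5, 7)
obs 12: x=0 → posterior Dirichlet(15, 17/5, 7)
obs 13: x=0 → posterior Dirichlet(16, 17/5, 7)

alpha_1=16, alpha_2=17/5, alpha_3=7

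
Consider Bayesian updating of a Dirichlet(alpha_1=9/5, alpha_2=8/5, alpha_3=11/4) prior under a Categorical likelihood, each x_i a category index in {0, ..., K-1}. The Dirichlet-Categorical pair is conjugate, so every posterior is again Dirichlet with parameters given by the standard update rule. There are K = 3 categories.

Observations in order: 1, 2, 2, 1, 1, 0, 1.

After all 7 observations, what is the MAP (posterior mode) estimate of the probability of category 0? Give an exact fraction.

obs 1: x=1 → posterior Dirichlet(9/5, 13/5, 11/4)
obs 2: x=2 → posterior Dirichlet(9/5, 13/5, 15/4)
obs 3: x=2 → posterior Dirichlet(9/5, 13/5, 19/4)
obs 4: x=1 → posterior Dirichlet(9/5, 18/5, 19/4)
obs 5: x=1 → posterior Dirichlet(9/5, 23/5, 19/4)
obs 6: x=0 → posterior Dirichlet(14/5, 23/5, 19/4)
obs 7: x=1 → posterior Dirichlet(14/5, 28/5, 19/4)

36/203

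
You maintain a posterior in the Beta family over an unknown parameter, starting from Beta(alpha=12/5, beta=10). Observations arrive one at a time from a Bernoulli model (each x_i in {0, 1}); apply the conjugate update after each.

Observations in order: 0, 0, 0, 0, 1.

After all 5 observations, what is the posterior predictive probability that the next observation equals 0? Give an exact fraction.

obs 1: x=0 → posterior Beta(12/5, 11)
obs 2: x=0 → posterior Beta(12/5, 12)
obs 3: x=0 → posterior Beta(12/5, 13)
obs 4: x=0 → posterior Beta(12/5, 14)
obs 5: x=1 → posterior Beta(17/5, 14)

70/87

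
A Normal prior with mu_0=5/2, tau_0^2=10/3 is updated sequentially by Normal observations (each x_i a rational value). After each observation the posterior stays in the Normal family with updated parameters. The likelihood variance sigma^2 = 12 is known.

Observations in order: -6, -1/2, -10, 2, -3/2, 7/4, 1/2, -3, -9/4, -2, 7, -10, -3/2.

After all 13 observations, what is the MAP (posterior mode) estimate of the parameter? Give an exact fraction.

-165/166

obs 1: x=-6 → posterior Normal(15/23, 60/23)
obs 2: x=-1/2 → posterior Normal(25/56, 15/7)
obs 3: x=-10 → posterior Normal(-25/22, 20/11)
obs 4: x=2 → posterior Normal(-55/76, 30/19)
obs 5: x=-3/2 → posterior Normal(-35/43, 60/43)
obs 6: x=7/4 → posterior Normal(-35/64, 5/4)
obs 7: x=1/2 → posterior Normal(-95/212, 60/53)
obs 8: x=-3 → posterior Normal(-155/232, 30/29)
obs 9: x=-9/4 → posterior Normal(-50/63, 20/21)
obs 10: x=-2 → posterior Normal(-15/17, 15/17)
obs 11: x=7 → posterior Normal(-25/73, 60/73)
obs 12: x=-10 → posterior Normal(-25/26, 10/13)
obs 13: x=-3/2 → posterior Normal(-165/166, 60/83)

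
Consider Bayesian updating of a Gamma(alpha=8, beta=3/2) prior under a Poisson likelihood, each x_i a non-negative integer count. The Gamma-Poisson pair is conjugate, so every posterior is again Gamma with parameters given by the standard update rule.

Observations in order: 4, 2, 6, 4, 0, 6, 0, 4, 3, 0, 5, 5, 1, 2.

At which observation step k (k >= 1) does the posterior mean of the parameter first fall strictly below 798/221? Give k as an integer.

obs 1: x=4 → posterior Gamma(12, 5/2)
obs 2: x=2 → posterior Gamma(14, 7/2)
obs 3: x=6 → posterior Gamma(20, 9/2)
obs 4: x=4 → posterior Gamma(24, 11/2)
obs 5: x=0 → posterior Gamma(24, 13/2)
obs 6: x=6 → posterior Gamma(30, 15/2)
obs 7: x=0 → posterior Gamma(30, 17/2)
obs 8: x=4 → posterior Gamma(34, 19/2)
obs 9: x=3 → posterior Gamma(37, 21/2)
obs 10: x=0 → posterior Gamma(37, 23/2)
obs 11: x=5 → posterior Gamma(42, 25/2)
obs 12: x=5 → posterior Gamma(47, 27/2)
obs 13: x=1 → posterior Gamma(48, 29/2)
obs 14: x=2 → posterior Gamma(50, 31/2)

k = 7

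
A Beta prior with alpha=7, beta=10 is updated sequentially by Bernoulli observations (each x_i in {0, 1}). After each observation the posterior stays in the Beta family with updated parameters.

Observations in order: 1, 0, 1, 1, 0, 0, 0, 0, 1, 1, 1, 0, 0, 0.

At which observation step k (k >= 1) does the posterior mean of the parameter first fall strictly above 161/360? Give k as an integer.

obs 1: x=1 → posterior Beta(8, 10)
obs 2: x=0 → posterior Beta(8, 11)
obs 3: x=1 → posterior Beta(9, 11)
obs 4: x=1 → posterior Beta(10, 11)
obs 5: x=0 → posterior Beta(10, 12)
obs 6: x=0 → posterior Beta(10, 13)
obs 7: x=0 → posterior Beta(10, 14)
obs 8: x=0 → posterior Beta(10, 15)
obs 9: x=1 → posterior Beta(11, 15)
obs 10: x=1 → posterior Beta(12, 15)
obs 11: x=1 → posterior Beta(13, 15)
obs 12: x=0 → posterior Beta(13, 16)
obs 13: x=0 → posterior Beta(13, 17)
obs 14: x=0 → posterior Beta(13, 18)

k = 3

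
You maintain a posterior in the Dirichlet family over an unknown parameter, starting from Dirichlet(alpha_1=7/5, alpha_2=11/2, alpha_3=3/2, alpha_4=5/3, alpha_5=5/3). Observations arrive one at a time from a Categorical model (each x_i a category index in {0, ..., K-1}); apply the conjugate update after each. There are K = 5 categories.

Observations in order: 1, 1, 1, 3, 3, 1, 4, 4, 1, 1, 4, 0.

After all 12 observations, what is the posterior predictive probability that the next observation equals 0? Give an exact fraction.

obs 1: x=1 → posterior Dirichlet(7/5, 13/2, 3/2, 5/3, 5/3)
obs 2: x=1 → posterior Dirichlet(7/5, 15/2, 3/2, 5/3, 5/3)
obs 3: x=1 → posterior Dirichlet(7/5, 17/2, 3/2, 5/3, 5/3)
obs 4: x=3 → posterior Dirichlet(7/5, 17/2, 3/2, 8/3, 5/3)
obs 5: x=3 → posterior Dirichlet(7/5, 17/2, 3/2, 11/3, 5/3)
obs 6: x=1 → posterior Dirichlet(7/5, 19/2, 3/2, 11/3, 5/3)
obs 7: x=4 → posterior Dirichlet(7/5, 19/2, 3/2, 11/3, 8/3)
obs 8: x=4 → posterior Dirichlet(7/5, 19/2, 3/2, 11/3, 11/3)
obs 9: x=1 → posterior Dirichlet(7/5, 21/2, 3/2, 11/3, 11/3)
obs 10: x=1 → posterior Dirichlet(7/5, 23/2, 3/2, 11/3, 11/3)
obs 11: x=4 → posterior Dirichlet(7/5, 23/2, 3/2, 11/3, 14/3)
obs 12: x=0 → posterior Dirichlet(12/5, 23/2, 3/2, 11/3, 14/3)

9/89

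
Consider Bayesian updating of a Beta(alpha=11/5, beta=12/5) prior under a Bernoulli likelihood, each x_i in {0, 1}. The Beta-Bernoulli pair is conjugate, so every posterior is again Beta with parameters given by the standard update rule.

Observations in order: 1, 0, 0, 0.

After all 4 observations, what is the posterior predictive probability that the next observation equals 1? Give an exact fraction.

obs 1: x=1 → posterior Beta(16/5, 12/5)
obs 2: x=0 → posterior Beta(16/5, 17/5)
obs 3: x=0 → posterior Beta(16/5, 22/5)
obs 4: x=0 → posterior Beta(16/5, 27/5)

16/43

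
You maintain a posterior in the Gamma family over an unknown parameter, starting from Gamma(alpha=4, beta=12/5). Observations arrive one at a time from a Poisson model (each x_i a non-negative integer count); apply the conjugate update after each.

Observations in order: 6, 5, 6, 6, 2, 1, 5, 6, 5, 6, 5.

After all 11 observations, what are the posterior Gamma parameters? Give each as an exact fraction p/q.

alpha=57, beta=67/5

obs 1: x=6 → posterior Gamma(10, 17/5)
obs 2: x=5 → posterior Gamma(15, 22/5)
obs 3: x=6 → posterior Gamma(21, 27/5)
obs 4: x=6 → posterior Gamma(27, 32/5)
obs 5: x=2 → posterior Gamma(29, 37/5)
obs 6: x=1 → posterior Gamma(30, 42/5)
obs 7: x=5 → posterior Gamma(35, 47/5)
obs 8: x=6 → posterior Gamma(41, 52/5)
obs 9: x=5 → posterior Gamma(46, 57/5)
obs 10: x=6 → posterior Gamma(52, 62/5)
obs 11: x=5 → posterior Gamma(57, 67/5)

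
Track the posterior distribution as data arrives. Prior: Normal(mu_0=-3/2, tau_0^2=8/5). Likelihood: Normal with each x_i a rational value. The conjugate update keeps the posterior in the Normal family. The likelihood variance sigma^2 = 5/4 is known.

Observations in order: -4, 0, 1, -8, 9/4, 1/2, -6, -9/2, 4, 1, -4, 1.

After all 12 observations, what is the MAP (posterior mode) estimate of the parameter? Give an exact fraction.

-1147/818

obs 1: x=-4 → posterior Normal(-331/114, 40/57)
obs 2: x=0 → posterior Normal(-331/178, 40/89)
obs 3: x=1 → posterior Normal(-267/242, 40/121)
obs 4: x=-8 → posterior Normal(-779/306, 40/153)
obs 5: x=9/4 → posterior Normal(-127/74, 8/37)
obs 6: x=1/2 → posterior Normal(-603/434, 40/217)
obs 7: x=-6 → posterior Normal(-329/166, 40/249)
obs 8: x=-9/2 → posterior Normal(-1275/562, 40/281)
obs 9: x=4 → posterior Normal(-1019/626, 40/313)
obs 10: x=1 → posterior Normal(-191/138, 8/69)
obs 11: x=-4 → posterior Normal(-1211/754, 40/377)
obs 12: x=1 → posterior Normal(-1147/818, 40/409)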